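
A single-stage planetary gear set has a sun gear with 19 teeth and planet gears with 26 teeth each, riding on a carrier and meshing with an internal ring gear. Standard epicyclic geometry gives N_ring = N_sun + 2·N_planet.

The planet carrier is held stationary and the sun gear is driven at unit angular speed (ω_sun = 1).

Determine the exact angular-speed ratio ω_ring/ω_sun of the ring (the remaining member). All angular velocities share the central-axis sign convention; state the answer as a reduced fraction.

N_ring = 19 + 2·26 = 71
19(ω_s−ω_c) = −71(ω_r−ω_c),  ω_c=0, ω_s=1
ω_r = 0 − (19/71)(1−0) = -19/71
ω_r/ω_s = -19/71

-19/71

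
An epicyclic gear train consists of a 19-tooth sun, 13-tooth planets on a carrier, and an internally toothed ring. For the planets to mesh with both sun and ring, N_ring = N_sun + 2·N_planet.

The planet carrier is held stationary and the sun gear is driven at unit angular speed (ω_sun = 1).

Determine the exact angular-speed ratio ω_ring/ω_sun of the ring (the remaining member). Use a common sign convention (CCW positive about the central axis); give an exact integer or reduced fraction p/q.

N_ring = 19 + 2·13 = 45
19(ω_s−ω_c) = −45(ω_r−ω_c),  ω_c=0, ω_s=1
ω_r = 0 − (19/45)(1−0) = -19/45
ω_r/ω_s = -19/45

-19/45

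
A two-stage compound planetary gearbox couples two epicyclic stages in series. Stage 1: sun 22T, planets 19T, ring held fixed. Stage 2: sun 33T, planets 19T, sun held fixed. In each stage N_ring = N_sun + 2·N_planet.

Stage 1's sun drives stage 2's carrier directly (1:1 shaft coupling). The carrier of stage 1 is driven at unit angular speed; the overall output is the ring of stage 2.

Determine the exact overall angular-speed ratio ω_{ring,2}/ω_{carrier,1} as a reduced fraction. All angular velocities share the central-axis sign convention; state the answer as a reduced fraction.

Stage 1: N_ring = 22 + 2·19 = 60
Stage 1: 22(ω_s−ω_c) = −60(ω_r−ω_c),  ω_r=0, ω_c=1
Stage 1: ω_s = 1 − (60/22)(0−1) = 41/11
  ⇒ ω_s¹/ω_c¹ = 41/11
Stage 2: N_ring = 33 + 2·19 = 71
Stage 2: 33(ω_s−ω_c) = −71(ω_r−ω_c),  ω_s=0, ω_c=1
Stage 2: ω_r = 1 − (33/71)(0−1) = 104/71
  ⇒ ω_r²/ω_c² = 104/71
Coupling ω_c² = ω_s¹ ⇒ overall = 41/11 × 104/71 = 4264/781

4264/781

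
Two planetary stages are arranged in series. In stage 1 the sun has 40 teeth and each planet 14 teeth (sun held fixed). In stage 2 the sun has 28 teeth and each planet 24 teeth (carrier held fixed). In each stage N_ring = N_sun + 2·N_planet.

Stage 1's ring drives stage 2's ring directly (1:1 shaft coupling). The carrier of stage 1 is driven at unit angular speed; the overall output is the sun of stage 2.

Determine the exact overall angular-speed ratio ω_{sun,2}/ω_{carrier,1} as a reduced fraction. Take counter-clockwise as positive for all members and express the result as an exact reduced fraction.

-513/119

Stage 1: N_ring = 40 + 2·14 = 68
Stage 1: 40(ω_s−ω_c) = −68(ω_r−ω_c),  ω_s=0, ω_c=1
Stage 1: ω_r = 1 − (40/68)(0−1) = 27/17
  ⇒ ω_r¹/ω_c¹ = 27/17
Stage 2: N_ring = 28 + 2·24 = 76
Stage 2: 28(ω_s−ω_c) = −76(ω_r−ω_c),  ω_c=0, ω_r=1
Stage 2: ω_s = 0 − (76/28)(1−0) = -19/7
  ⇒ ω_s²/ω_r² = -19/7
Coupling ω_r² = ω_r¹ ⇒ overall = 27/17 × -19/7 = -513/119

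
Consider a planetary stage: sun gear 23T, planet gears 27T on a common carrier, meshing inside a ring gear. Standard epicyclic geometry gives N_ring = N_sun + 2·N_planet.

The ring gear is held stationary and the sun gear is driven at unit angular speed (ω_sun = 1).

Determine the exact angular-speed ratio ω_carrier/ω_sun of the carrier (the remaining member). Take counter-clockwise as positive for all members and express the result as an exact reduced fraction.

N_ring = 23 + 2·27 = 77
23(ω_s−ω_c) = −77(ω_r−ω_c),  ω_r=0, ω_s=1
23(1−ω_c) = −77(0−ω_c)  ⇒  100ω_c = 23  ⇒  ω_c = 23/100
ω_c/ω_s = 23/100

23/100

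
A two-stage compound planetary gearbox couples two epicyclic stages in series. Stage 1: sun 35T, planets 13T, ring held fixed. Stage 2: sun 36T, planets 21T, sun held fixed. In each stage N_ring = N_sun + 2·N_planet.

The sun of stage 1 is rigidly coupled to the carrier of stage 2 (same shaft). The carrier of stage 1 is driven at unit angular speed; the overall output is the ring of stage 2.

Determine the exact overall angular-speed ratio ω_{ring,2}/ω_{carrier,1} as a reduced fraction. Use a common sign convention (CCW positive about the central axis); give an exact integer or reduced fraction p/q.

Stage 1: N_ring = 35 + 2·13 = 61
Stage 1: 35(ω_s−ω_c) = −61(ω_r−ω_c),  ω_r=0, ω_c=1
Stage 1: ω_s = 1 − (61/35)(0−1) = 96/35
  ⇒ ω_s¹/ω_c¹ = 96/35
Stage 2: N_ring = 36 + 2·21 = 78
Stage 2: 36(ω_s−ω_c) = −78(ω_r−ω_c),  ω_s=0, ω_c=1
Stage 2: ω_r = 1 − (36/78)(0−1) = 19/13
  ⇒ ω_r²/ω_c² = 19/13
Coupling ω_c² = ω_s¹ ⇒ overall = 96/35 × 19/13 = 1824/455

1824/455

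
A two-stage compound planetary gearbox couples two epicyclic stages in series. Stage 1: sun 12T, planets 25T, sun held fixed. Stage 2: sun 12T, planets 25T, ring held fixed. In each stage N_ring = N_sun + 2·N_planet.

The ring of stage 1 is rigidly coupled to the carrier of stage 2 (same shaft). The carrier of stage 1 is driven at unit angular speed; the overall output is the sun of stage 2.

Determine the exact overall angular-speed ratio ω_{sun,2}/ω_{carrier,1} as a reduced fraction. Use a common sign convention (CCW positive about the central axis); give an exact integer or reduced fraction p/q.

Stage 1: N_ring = 12 + 2·25 = 62
Stage 1: 12(ω_s−ω_c) = −62(ω_r−ω_c),  ω_s=0, ω_c=1
Stage 1: ω_r = 1 − (12/62)(0−1) = 37/31
  ⇒ ω_r¹/ω_c¹ = 37/31
Stage 2: N_ring = 12 + 2·25 = 62
Stage 2: 12(ω_s−ω_c) = −62(ω_r−ω_c),  ω_r=0, ω_c=1
Stage 2: ω_s = 1 − (62/12)(0−1) = 37/6
  ⇒ ω_s²/ω_c² = 37/6
Coupling ω_c² = ω_r¹ ⇒ overall = 37/31 × 37/6 = 1369/186

1369/186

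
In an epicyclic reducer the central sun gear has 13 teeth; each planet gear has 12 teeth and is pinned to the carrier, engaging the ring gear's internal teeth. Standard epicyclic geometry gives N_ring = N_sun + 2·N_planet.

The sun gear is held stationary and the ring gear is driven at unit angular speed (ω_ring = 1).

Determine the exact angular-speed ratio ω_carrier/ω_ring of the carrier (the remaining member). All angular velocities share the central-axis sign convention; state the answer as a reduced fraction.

N_ring = 13 + 2·12 = 37
13(ω_s−ω_c) = −37(ω_r−ω_c),  ω_s=0, ω_r=1
13(0−ω_c) = −37(1−ω_c)  ⇒  50ω_c = 37  ⇒  ω_c = 37/50
ω_c/ω_r = 37/50

37/50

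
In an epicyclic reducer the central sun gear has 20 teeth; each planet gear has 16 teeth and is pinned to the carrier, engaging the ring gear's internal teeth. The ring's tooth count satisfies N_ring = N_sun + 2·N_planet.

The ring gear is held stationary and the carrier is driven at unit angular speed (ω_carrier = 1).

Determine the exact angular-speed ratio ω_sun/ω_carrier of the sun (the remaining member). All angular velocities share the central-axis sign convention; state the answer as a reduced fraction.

N_ring = 20 + 2·16 = 52
20(ω_s−ω_c) = −52(ω_r−ω_c),  ω_r=0, ω_c=1
ω_s = 1 − (52/20)(0−1) = 18/5
ω_s/ω_c = 18/5

18/5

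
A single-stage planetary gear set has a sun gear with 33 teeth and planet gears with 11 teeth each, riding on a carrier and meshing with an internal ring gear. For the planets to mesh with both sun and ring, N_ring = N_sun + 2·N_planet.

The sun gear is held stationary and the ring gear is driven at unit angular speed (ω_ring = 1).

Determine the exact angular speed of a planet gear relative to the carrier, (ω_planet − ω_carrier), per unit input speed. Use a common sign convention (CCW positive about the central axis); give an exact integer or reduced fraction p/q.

15/8

N_ring = 33 + 2·11 = 55
33(ω_s−ω_c) = −55(ω_r−ω_c),  ω_s=0, ω_r=1
33(0−ω_c) = −55(1−ω_c)  ⇒  88ω_c = 55  ⇒  ω_c = 5/8
sun–planet: 33·(0−5/8) = −11·(ω_p−ω_c)  ⇒  ω_p−ω_c = −(33/11)·(-5/8) = 15/8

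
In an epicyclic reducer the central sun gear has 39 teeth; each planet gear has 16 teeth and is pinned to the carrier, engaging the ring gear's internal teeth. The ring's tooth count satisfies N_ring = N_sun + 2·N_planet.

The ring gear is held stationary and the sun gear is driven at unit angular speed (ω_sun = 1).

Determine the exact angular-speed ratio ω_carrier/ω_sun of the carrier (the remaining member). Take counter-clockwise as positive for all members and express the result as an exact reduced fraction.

39/110

N_ring = 39 + 2·16 = 71
39(ω_s−ω_c) = −71(ω_r−ω_c),  ω_r=0, ω_s=1
39(1−ω_c) = −71(0−ω_c)  ⇒  110ω_c = 39  ⇒  ω_c = 39/110
ω_c/ω_s = 39/110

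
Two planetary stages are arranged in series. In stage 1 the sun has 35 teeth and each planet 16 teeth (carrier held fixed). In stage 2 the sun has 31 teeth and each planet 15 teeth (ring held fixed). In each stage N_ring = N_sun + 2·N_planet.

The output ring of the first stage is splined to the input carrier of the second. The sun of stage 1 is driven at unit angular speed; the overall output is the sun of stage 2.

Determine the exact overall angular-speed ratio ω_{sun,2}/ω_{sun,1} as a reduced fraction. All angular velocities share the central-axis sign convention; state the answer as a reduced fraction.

Stage 1: N_ring = 35 + 2·16 = 67
Stage 1: 35(ω_s−ω_c) = −67(ω_r−ω_c),  ω_c=0, ω_s=1
Stage 1: ω_r = 0 − (35/67)(1−0) = -35/67
  ⇒ ω_r¹/ω_s¹ = -35/67
Stage 2: N_ring = 31 + 2·15 = 61
Stage 2: 31(ω_s−ω_c) = −61(ω_r−ω_c),  ω_r=0, ω_c=1
Stage 2: ω_s = 1 − (61/31)(0−1) = 92/31
  ⇒ ω_s²/ω_c² = 92/31
Coupling ω_c² = ω_r¹ ⇒ overall = -35/67 × 92/31 = -3220/2077

-3220/2077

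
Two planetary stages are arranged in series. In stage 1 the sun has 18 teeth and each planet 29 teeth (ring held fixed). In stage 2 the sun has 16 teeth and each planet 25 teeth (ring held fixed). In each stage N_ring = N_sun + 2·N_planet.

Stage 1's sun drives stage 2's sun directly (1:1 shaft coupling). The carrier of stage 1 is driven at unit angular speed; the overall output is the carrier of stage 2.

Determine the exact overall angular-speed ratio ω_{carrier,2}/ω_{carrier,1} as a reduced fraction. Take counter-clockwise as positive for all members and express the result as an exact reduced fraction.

Stage 1: N_ring = 18 + 2·29 = 76
Stage 1: 18(ω_s−ω_c) = −76(ω_r−ω_c),  ω_r=0, ω_c=1
Stage 1: ω_s = 1 − (76/18)(0−1) = 47/9
  ⇒ ω_s¹/ω_c¹ = 47/9
Stage 2: N_ring = 16 + 2·25 = 66
Stage 2: 16(ω_s−ω_c) = −66(ω_r−ω_c),  ω_r=0, ω_s=1
Stage 2: 16(1−ω_c) = −66(0−ω_c)  ⇒  82ω_c = 16  ⇒  ω_c = 8/41
  ⇒ ω_c²/ω_s² = 8/41
Coupling ω_s² = ω_s¹ ⇒ overall = 47/9 × 8/41 = 376/369

376/369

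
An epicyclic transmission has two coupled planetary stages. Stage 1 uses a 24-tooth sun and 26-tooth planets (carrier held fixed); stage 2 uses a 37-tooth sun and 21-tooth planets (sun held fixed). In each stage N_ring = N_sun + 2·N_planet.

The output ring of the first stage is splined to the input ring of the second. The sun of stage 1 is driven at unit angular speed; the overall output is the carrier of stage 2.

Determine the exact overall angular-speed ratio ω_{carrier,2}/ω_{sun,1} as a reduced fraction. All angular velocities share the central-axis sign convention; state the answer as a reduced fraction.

-237/1102

Stage 1: N_ring = 24 + 2·26 = 76
Stage 1: 24(ω_s−ω_c) = −76(ω_r−ω_c),  ω_c=0, ω_s=1
Stage 1: ω_r = 0 − (24/76)(1−0) = -6/19
  ⇒ ω_r¹/ω_s¹ = -6/19
Stage 2: N_ring = 37 + 2·21 = 79
Stage 2: 37(ω_s−ω_c) = −79(ω_r−ω_c),  ω_s=0, ω_r=1
Stage 2: 37(0−ω_c) = −79(1−ω_c)  ⇒  116ω_c = 79  ⇒  ω_c = 79/116
  ⇒ ω_c²/ω_r² = 79/116
Coupling ω_r² = ω_r¹ ⇒ overall = -6/19 × 79/116 = -237/1102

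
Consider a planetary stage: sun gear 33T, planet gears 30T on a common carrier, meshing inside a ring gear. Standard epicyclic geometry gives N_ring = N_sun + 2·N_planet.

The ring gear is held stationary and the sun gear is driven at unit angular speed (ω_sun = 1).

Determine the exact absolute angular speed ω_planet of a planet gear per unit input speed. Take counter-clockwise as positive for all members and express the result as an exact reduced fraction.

N_ring = 33 + 2·30 = 93
33(ω_s−ω_c) = −93(ω_r−ω_c),  ω_r=0, ω_s=1
33(1−ω_c) = −93(0−ω_c)  ⇒  126ω_c = 33  ⇒  ω_c = 11/42
sun–planet: 33·(1−11/42) = −30·(ω_p−ω_c)  ⇒  ω_p−ω_c = −(33/30)·(31/42) = -341/420
ω_p = 11/42 − 341/420 = -11/20

-11/20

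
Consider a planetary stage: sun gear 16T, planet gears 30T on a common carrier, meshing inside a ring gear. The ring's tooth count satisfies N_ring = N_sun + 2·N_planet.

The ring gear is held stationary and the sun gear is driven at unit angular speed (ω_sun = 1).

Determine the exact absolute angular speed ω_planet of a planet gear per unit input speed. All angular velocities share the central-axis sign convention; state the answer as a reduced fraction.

N_ring = 16 + 2·30 = 76
16(ω_s−ω_c) = −76(ω_r−ω_c),  ω_r=0, ω_s=1
16(1−ω_c) = −76(0−ω_c)  ⇒  92ω_c = 16  ⇒  ω_c = 4/23
sun–planet: 16·(1−4/23) = −30·(ω_p−ω_c)  ⇒  ω_p−ω_c = −(16/30)·(19/23) = -152/345
ω_p = 4/23 − 152/345 = -4/15

-4/15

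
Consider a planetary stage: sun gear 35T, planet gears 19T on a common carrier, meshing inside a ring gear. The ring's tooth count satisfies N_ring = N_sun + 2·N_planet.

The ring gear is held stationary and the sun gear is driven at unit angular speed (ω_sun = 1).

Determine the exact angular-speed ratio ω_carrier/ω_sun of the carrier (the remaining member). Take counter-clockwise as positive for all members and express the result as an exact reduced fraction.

N_ring = 35 + 2·19 = 73
35(ω_s−ω_c) = −73(ω_r−ω_c),  ω_r=0, ω_s=1
35(1−ω_c) = −73(0−ω_c)  ⇒  108ω_c = 35  ⇒  ω_c = 35/108
ω_c/ω_s = 35/108

35/108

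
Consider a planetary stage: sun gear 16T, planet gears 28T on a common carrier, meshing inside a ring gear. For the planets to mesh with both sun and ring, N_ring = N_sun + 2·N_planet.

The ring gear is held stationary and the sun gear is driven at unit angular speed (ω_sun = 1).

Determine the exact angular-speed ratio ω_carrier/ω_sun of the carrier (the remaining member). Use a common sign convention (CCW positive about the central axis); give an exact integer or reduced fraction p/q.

N_ring = 16 + 2·28 = 72
16(ω_s−ω_c) = −72(ω_r−ω_c),  ω_r=0, ω_s=1
16(1−ω_c) = −72(0−ω_c)  ⇒  88ω_c = 16  ⇒  ω_c = 2/11
ω_c/ω_s = 2/11

2/11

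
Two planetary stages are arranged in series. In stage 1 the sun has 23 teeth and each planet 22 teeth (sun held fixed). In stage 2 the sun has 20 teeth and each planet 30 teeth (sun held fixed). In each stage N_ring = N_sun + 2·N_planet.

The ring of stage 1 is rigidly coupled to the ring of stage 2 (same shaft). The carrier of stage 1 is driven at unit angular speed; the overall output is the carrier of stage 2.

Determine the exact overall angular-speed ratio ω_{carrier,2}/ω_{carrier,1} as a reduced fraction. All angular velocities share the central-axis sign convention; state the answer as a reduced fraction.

Stage 1: N_ring = 23 + 2·22 = 67
Stage 1: 23(ω_s−ω_c) = −67(ω_r−ω_c),  ω_s=0, ω_c=1
Stage 1: ω_r = 1 − (23/67)(0−1) = 90/67
  ⇒ ω_r¹/ω_c¹ = 90/67
Stage 2: N_ring = 20 + 2·30 = 80
Stage 2: 20(ω_s−ω_c) = −80(ω_r−ω_c),  ω_s=0, ω_r=1
Stage 2: 20(0−ω_c) = −80(1−ω_c)  ⇒  100ω_c = 80  ⇒  ω_c = 4/5
  ⇒ ω_c²/ω_r² = 4/5
Coupling ω_r² = ω_r¹ ⇒ overall = 90/67 × 4/5 = 72/67

72/67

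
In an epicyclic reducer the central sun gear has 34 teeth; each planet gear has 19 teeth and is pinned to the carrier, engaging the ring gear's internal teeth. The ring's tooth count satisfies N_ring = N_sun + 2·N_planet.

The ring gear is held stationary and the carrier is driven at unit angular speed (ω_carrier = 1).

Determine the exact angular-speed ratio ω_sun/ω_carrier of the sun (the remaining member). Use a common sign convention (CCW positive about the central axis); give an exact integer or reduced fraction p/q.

53/17

N_ring = 34 + 2·19 = 72
34(ω_s−ω_c) = −72(ω_r−ω_c),  ω_r=0, ω_c=1
ω_s = 1 − (72/34)(0−1) = 53/17
ω_s/ω_c = 53/17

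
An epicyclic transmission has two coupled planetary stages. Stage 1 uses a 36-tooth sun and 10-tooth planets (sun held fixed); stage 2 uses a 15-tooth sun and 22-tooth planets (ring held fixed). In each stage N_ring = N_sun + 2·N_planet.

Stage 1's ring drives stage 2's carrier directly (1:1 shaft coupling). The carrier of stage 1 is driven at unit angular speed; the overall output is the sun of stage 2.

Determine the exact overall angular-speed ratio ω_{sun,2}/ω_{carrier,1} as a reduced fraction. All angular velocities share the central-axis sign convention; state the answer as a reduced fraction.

Stage 1: N_ring = 36 + 2·10 = 56
Stage 1: 36(ω_s−ω_c) = −56(ω_r−ω_c),  ω_s=0, ω_c=1
Stage 1: ω_r = 1 − (36/56)(0−1) = 23/14
  ⇒ ω_r¹/ω_c¹ = 23/14
Stage 2: N_ring = 15 + 2·22 = 59
Stage 2: 15(ω_s−ω_c) = −59(ω_r−ω_c),  ω_r=0, ω_c=1
Stage 2: ω_s = 1 − (59/15)(0−1) = 74/15
  ⇒ ω_s²/ω_c² = 74/15
Coupling ω_c² = ω_r¹ ⇒ overall = 23/14 × 74/15 = 851/105

851/105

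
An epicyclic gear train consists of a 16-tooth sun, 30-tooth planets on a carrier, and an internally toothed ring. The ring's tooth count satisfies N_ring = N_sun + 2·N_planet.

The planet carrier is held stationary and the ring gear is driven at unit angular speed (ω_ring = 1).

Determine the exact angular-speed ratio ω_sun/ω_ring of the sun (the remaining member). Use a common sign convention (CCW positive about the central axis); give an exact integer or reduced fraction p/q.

N_ring = 16 + 2·30 = 76
16(ω_s−ω_c) = −76(ω_r−ω_c),  ω_c=0, ω_r=1
ω_s = 0 − (76/16)(1−0) = -19/4
ω_s/ω_r = -19/4

-19/4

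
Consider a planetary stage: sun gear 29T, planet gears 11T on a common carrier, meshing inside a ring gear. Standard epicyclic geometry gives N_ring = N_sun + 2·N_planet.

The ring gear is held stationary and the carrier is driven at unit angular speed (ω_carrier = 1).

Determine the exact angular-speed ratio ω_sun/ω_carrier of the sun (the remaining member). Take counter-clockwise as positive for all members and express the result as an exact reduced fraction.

N_ring = 29 + 2·11 = 51
29(ω_s−ω_c) = −51(ω_r−ω_c),  ω_r=0, ω_c=1
ω_s = 1 − (51/29)(0−1) = 80/29
ω_s/ω_c = 80/29

80/29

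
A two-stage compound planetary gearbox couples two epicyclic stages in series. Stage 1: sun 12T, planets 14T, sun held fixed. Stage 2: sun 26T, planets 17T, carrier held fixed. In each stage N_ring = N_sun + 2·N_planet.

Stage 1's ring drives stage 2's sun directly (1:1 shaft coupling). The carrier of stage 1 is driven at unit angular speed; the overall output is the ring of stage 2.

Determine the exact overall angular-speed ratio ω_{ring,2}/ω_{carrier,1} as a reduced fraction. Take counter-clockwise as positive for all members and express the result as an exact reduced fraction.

-169/300

Stage 1: N_ring = 12 + 2·14 = 40
Stage 1: 12(ω_s−ω_c) = −40(ω_r−ω_c),  ω_s=0, ω_c=1
Stage 1: ω_r = 1 − (12/40)(0−1) = 13/10
  ⇒ ω_r¹/ω_c¹ = 13/10
Stage 2: N_ring = 26 + 2·17 = 60
Stage 2: 26(ω_s−ω_c) = −60(ω_r−ω_c),  ω_c=0, ω_s=1
Stage 2: ω_r = 0 − (26/60)(1−0) = -13/30
  ⇒ ω_r²/ω_s² = -13/30
Coupling ω_s² = ω_r¹ ⇒ overall = 13/10 × -13/30 = -169/300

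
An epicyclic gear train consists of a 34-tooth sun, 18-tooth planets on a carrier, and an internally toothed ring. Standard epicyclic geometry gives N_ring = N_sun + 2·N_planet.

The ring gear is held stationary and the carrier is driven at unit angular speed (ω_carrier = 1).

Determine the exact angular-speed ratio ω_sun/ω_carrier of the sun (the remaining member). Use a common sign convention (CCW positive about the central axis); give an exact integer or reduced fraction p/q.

N_ring = 34 + 2·18 = 70
34(ω_s−ω_c) = −70(ω_r−ω_c),  ω_r=0, ω_c=1
ω_s = 1 − (70/34)(0−1) = 52/17
ω_s/ω_c = 52/17

52/17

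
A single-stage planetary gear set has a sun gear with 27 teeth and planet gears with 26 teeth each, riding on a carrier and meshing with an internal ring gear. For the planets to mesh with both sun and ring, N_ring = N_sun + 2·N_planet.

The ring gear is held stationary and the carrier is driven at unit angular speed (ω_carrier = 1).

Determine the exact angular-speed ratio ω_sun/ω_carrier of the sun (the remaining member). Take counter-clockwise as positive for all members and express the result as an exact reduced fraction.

N_ring = 27 + 2·26 = 79
27(ω_s−ω_c) = −79(ω_r−ω_c),  ω_r=0, ω_c=1
ω_s = 1 − (79/27)(0−1) = 106/27
ω_s/ω_c = 106/27

106/27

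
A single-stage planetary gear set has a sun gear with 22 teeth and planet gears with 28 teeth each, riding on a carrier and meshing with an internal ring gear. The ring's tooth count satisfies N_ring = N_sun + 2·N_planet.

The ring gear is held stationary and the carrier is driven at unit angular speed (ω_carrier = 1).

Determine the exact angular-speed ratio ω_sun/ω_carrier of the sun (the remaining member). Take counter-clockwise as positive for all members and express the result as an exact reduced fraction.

N_ring = 22 + 2·28 = 78
22(ω_s−ω_c) = −78(ω_r−ω_c),  ω_r=0, ω_c=1
ω_s = 1 − (78/22)(0−1) = 50/11
ω_s/ω_c = 50/11

50/11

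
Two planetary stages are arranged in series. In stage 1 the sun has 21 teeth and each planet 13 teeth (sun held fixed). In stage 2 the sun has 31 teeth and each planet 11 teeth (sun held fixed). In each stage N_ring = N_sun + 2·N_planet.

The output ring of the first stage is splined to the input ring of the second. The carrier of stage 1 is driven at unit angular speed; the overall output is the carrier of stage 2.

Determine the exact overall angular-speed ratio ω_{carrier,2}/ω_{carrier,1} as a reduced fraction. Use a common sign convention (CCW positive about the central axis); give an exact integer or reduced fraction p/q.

Stage 1: N_ring = 21 + 2·13 = 47
Stage 1: 21(ω_s−ω_c) = −47(ω_r−ω_c),  ω_s=0, ω_c=1
Stage 1: ω_r = 1 − (21/47)(0−1) = 68/47
  ⇒ ω_r¹/ω_c¹ = 68/47
Stage 2: N_ring = 31 + 2·11 = 53
Stage 2: 31(ω_s−ω_c) = −53(ω_r−ω_c),  ω_s=0, ω_r=1
Stage 2: 31(0−ω_c) = −53(1−ω_c)  ⇒  84ω_c = 53  ⇒  ω_c = 53/84
  ⇒ ω_c²/ω_r² = 53/84
Coupling ω_r² = ω_r¹ ⇒ overall = 68/47 × 53/84 = 901/987

901/987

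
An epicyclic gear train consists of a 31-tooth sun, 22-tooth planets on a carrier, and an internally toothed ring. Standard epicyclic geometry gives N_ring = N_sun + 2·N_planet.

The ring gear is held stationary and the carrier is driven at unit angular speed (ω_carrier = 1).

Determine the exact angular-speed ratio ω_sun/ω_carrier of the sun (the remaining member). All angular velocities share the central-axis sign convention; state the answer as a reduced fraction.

N_ring = 31 + 2·22 = 75
31(ω_s−ω_c) = −75(ω_r−ω_c),  ω_r=0, ω_c=1
ω_s = 1 − (75/31)(0−1) = 106/31
ω_s/ω_c = 106/31

106/31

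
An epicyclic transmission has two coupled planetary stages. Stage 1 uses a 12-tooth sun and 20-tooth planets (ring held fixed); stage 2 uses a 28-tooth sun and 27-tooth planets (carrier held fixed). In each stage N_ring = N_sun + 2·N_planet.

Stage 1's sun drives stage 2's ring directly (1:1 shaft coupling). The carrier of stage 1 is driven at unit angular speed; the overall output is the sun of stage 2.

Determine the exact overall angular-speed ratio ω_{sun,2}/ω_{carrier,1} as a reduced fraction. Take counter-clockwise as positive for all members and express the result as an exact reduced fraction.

-328/21

Stage 1: N_ring = 12 + 2·20 = 52
Stage 1: 12(ω_s−ω_c) = −52(ω_r−ω_c),  ω_r=0, ω_c=1
Stage 1: ω_s = 1 − (52/12)(0−1) = 16/3
  ⇒ ω_s¹/ω_c¹ = 16/3
Stage 2: N_ring = 28 + 2·27 = 82
Stage 2: 28(ω_s−ω_c) = −82(ω_r−ω_c),  ω_c=0, ω_r=1
Stage 2: ω_s = 0 − (82/28)(1−0) = -41/14
  ⇒ ω_s²/ω_r² = -41/14
Coupling ω_r² = ω_s¹ ⇒ overall = 16/3 × -41/14 = -328/21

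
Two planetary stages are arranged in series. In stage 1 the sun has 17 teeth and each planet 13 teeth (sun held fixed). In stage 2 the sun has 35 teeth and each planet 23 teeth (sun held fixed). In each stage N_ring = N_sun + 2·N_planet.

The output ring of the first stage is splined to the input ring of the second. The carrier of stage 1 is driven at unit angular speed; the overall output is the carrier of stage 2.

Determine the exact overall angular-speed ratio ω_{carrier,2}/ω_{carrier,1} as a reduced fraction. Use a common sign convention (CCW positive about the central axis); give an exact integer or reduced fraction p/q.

1215/1247

Stage 1: N_ring = 17 + 2·13 = 43
Stage 1: 17(ω_s−ω_c) = −43(ω_r−ω_c),  ω_s=0, ω_c=1
Stage 1: ω_r = 1 − (17/43)(0−1) = 60/43
  ⇒ ω_r¹/ω_c¹ = 60/43
Stage 2: N_ring = 35 + 2·23 = 81
Stage 2: 35(ω_s−ω_c) = −81(ω_r−ω_c),  ω_s=0, ω_r=1
Stage 2: 35(0−ω_c) = −81(1−ω_c)  ⇒  116ω_c = 81  ⇒  ω_c = 81/116
  ⇒ ω_c²/ω_r² = 81/116
Coupling ω_r² = ω_r¹ ⇒ overall = 60/43 × 81/116 = 1215/1247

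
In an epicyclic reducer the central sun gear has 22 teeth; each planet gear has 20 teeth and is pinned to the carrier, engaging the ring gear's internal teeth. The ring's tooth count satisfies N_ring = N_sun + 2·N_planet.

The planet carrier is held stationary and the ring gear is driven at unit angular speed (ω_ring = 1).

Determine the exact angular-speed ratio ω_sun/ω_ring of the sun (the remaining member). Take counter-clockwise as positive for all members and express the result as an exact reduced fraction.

-31/11

N_ring = 22 + 2·20 = 62
22(ω_s−ω_c) = −62(ω_r−ω_c),  ω_c=0, ω_r=1
ω_s = 0 − (62/22)(1−0) = -31/11
ω_s/ω_r = -31/11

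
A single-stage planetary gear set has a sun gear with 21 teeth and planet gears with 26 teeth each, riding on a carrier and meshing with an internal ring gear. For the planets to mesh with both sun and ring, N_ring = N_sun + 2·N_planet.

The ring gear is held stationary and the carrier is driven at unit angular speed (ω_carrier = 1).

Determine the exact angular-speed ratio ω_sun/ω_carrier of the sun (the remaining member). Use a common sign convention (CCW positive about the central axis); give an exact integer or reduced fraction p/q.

N_ring = 21 + 2·26 = 73
21(ω_s−ω_c) = −73(ω_r−ω_c),  ω_r=0, ω_c=1
ω_s = 1 − (73/21)(0−1) = 94/21
ω_s/ω_c = 94/21

94/21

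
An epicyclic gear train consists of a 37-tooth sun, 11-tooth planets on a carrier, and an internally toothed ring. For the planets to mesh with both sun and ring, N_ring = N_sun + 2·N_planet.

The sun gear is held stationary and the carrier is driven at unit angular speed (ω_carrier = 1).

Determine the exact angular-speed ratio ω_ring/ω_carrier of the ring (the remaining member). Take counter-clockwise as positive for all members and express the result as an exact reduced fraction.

N_ring = 37 + 2·11 = 59
37(ω_s−ω_c) = −59(ω_r−ω_c),  ω_s=0, ω_c=1
ω_r = 1 − (37/59)(0−1) = 96/59
ω_r/ω_c = 96/59

96/59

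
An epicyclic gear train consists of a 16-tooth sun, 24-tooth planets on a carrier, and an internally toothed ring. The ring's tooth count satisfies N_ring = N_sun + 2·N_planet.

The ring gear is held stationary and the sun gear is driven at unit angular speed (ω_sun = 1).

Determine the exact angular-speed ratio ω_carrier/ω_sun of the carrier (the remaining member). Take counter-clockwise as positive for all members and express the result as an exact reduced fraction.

N_ring = 16 + 2·24 = 64
16(ω_s−ω_c) = −64(ω_r−ω_c),  ω_r=0, ω_s=1
16(1−ω_c) = −64(0−ω_c)  ⇒  80ω_c = 16  ⇒  ω_c = 1/5
ω_c/ω_s = 1/5

1/5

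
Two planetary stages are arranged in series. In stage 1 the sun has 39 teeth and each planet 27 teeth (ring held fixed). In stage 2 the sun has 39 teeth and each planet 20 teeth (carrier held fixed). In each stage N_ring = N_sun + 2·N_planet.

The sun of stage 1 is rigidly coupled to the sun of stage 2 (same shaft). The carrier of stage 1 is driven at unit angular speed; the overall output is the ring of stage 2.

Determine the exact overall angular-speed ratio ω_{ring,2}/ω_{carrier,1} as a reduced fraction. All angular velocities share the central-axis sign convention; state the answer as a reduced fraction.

-132/79

Stage 1: N_ring = 39 + 2·27 = 93
Stage 1: 39(ω_s−ω_c) = −93(ω_r−ω_c),  ω_r=0, ω_c=1
Stage 1: ω_s = 1 − (93/39)(0−1) = 44/13
  ⇒ ω_s¹/ω_c¹ = 44/13
Stage 2: N_ring = 39 + 2·20 = 79
Stage 2: 39(ω_s−ω_c) = −79(ω_r−ω_c),  ω_c=0, ω_s=1
Stage 2: ω_r = 0 − (39/79)(1−0) = -39/79
  ⇒ ω_r²/ω_s² = -39/79
Coupling ω_s² = ω_s¹ ⇒ overall = 44/13 × -39/79 = -132/79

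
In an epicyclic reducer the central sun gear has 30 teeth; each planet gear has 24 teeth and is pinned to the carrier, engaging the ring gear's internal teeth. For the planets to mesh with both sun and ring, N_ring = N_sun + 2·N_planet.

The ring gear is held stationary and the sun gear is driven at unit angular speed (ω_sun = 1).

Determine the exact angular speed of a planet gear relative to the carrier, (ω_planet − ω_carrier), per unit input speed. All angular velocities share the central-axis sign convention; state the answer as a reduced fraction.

N_ring = 30 + 2·24 = 78
30(ω_s−ω_c) = −78(ω_r−ω_c),  ω_r=0, ω_s=1
30(1−ω_c) = −78(0−ω_c)  ⇒  108ω_c = 30  ⇒  ω_c = 5/18
sun–planet: 30·(1−5/18) = −24·(ω_p−ω_c)  ⇒  ω_p−ω_c = −(30/24)·(13/18) = -65/72

-65/72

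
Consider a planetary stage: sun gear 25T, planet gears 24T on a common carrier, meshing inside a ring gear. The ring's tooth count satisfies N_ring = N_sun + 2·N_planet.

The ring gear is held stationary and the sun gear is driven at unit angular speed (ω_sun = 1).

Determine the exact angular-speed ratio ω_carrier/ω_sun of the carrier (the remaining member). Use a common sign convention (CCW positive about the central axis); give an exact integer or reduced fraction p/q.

N_ring = 25 + 2·24 = 73
25(ω_s−ω_c) = −73(ω_r−ω_c),  ω_r=0, ω_s=1
25(1−ω_c) = −73(0−ω_c)  ⇒  98ω_c = 25  ⇒  ω_c = 25/98
ω_c/ω_s = 25/98

25/98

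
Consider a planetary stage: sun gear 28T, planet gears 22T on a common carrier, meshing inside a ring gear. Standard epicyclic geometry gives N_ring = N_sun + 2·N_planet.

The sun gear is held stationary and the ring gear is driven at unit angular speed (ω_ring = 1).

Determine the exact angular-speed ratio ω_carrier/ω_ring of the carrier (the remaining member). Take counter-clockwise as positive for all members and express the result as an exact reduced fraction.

N_ring = 28 + 2·22 = 72
28(ω_s−ω_c) = −72(ω_r−ω_c),  ω_s=0, ω_r=1
28(0−ω_c) = −72(1−ω_c)  ⇒  100ω_c = 72  ⇒  ω_c = 18/25
ω_c/ω_r = 18/25

18/25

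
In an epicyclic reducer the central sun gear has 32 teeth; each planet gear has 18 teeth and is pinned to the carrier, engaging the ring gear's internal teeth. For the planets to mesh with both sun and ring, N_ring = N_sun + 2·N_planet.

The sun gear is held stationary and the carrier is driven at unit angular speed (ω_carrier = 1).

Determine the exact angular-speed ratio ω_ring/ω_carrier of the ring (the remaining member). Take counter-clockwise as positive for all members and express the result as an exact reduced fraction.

N_ring = 32 + 2·18 = 68
32(ω_s−ω_c) = −68(ω_r−ω_c),  ω_s=0, ω_c=1
ω_r = 1 − (32/68)(0−1) = 25/17
ω_r/ω_c = 25/17

25/17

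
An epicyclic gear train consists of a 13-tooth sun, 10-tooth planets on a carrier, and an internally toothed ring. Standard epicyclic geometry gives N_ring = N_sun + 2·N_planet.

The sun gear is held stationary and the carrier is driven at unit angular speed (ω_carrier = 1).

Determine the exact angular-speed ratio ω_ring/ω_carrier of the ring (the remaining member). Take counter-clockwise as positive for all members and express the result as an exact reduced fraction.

46/33

N_ring = 13 + 2·10 = 33
13(ω_s−ω_c) = −33(ω_r−ω_c),  ω_s=0, ω_c=1
ω_r = 1 − (13/33)(0−1) = 46/33
ω_r/ω_c = 46/33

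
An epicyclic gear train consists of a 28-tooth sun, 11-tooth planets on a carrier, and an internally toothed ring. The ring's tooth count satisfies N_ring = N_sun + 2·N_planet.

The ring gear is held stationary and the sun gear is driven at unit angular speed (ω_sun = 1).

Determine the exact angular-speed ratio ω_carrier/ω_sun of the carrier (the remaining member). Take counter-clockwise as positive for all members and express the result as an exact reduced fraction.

N_ring = 28 + 2·11 = 50
28(ω_s−ω_c) = −50(ω_r−ω_c),  ω_r=0, ω_s=1
28(1−ω_c) = −50(0−ω_c)  ⇒  78ω_c = 28  ⇒  ω_c = 14/39
ω_c/ω_s = 14/39

14/39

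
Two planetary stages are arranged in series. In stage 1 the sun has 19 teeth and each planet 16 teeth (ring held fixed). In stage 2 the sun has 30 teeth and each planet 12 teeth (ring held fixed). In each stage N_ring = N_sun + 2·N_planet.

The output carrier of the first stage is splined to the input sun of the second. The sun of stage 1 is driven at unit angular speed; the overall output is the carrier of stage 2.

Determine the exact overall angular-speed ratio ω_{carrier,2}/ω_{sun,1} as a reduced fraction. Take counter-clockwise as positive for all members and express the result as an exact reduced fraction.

Stage 1: N_ring = 19 + 2·16 = 51
Stage 1: 19(ω_s−ω_c) = −51(ω_r−ω_c),  ω_r=0, ω_s=1
Stage 1: 19(1−ω_c) = −51(0−ω_c)  ⇒  70ω_c = 19  ⇒  ω_c = 19/70
  ⇒ ω_c¹/ω_s¹ = 19/70
Stage 2: N_ring = 30 + 2·12 = 54
Stage 2: 30(ω_s−ω_c) = −54(ω_r−ω_c),  ω_r=0, ω_s=1
Stage 2: 30(1−ω_c) = −54(0−ω_c)  ⇒  84ω_c = 30  ⇒  ω_c = 5/14
  ⇒ ω_c²/ω_s² = 5/14
Coupling ω_s² = ω_c¹ ⇒ overall = 19/70 × 5/14 = 19/196

19/196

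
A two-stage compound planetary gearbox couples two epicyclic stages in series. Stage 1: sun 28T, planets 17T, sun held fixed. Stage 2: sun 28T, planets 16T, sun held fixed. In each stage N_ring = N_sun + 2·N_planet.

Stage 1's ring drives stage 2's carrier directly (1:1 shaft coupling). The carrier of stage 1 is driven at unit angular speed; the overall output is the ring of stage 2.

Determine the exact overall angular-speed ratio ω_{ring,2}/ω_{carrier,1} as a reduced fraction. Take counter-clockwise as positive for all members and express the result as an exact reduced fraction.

Stage 1: N_ring = 28 + 2·17 = 62
Stage 1: 28(ω_s−ω_c) = −62(ω_r−ω_c),  ω_s=0, ω_c=1
Stage 1: ω_r = 1 − (28/62)(0−1) = 45/31
  ⇒ ω_r¹/ω_c¹ = 45/31
Stage 2: N_ring = 28 + 2·16 = 60
Stage 2: 28(ω_s−ω_c) = −60(ω_r−ω_c),  ω_s=0, ω_c=1
Stage 2: ω_r = 1 − (28/60)(0−1) = 22/15
  ⇒ ω_r²/ω_c² = 22/15
Coupling ω_c² = ω_r¹ ⇒ overall = 45/31 × 22/15 = 66/31

66/31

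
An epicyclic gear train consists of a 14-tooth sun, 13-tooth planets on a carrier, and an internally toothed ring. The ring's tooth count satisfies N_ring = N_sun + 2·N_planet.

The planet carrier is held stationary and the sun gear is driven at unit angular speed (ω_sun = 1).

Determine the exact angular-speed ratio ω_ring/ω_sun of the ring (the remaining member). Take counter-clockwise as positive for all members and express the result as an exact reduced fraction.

-7/20

N_ring = 14 + 2·13 = 40
14(ω_s−ω_c) = −40(ω_r−ω_c),  ω_c=0, ω_s=1
ω_r = 0 − (14/40)(1−0) = -7/20
ω_r/ω_s = -7/20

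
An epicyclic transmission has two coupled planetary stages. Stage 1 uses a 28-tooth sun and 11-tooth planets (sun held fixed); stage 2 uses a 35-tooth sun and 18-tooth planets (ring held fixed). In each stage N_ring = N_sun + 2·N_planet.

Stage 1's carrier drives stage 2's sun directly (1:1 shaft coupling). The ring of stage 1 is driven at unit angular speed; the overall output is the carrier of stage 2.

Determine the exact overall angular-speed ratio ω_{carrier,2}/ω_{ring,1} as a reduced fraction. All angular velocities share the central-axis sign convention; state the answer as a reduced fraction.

Stage 1: N_ring = 28 + 2·11 = 50
Stage 1: 28(ω_s−ω_c) = −50(ω_r−ω_c),  ω_s=0, ω_r=1
Stage 1: 28(0−ω_c) = −50(1−ω_c)  ⇒  78ω_c = 50  ⇒  ω_c = 25/39
  ⇒ ω_c¹/ω_r¹ = 25/39
Stage 2: N_ring = 35 + 2·18 = 71
Stage 2: 35(ω_s−ω_c) = −71(ω_r−ω_c),  ω_r=0, ω_s=1
Stage 2: 35(1−ω_c) = −71(0−ω_c)  ⇒  106ω_c = 35  ⇒  ω_c = 35/106
  ⇒ ω_c²/ω_s² = 35/106
Coupling ω_s² = ω_c¹ ⇒ overall = 25/39 × 35/106 = 875/4134

875/4134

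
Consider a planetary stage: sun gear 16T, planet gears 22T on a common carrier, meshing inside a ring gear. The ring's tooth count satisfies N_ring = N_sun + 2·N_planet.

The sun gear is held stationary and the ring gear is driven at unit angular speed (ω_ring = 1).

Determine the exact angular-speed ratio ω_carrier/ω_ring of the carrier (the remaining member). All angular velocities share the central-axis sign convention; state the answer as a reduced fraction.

15/19

N_ring = 16 + 2·22 = 60
16(ω_s−ω_c) = −60(ω_r−ω_c),  ω_s=0, ω_r=1
16(0−ω_c) = −60(1−ω_c)  ⇒  76ω_c = 60  ⇒  ω_c = 15/19
ω_c/ω_r = 15/19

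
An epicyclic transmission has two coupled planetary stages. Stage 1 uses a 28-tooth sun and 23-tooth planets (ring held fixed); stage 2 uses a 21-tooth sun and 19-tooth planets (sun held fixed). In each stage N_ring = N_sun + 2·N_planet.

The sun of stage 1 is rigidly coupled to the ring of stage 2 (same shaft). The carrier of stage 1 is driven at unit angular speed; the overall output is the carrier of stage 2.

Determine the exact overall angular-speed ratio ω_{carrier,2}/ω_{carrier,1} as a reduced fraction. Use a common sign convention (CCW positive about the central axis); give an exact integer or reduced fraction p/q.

3009/1120

Stage 1: N_ring = 28 + 2·23 = 74
Stage 1: 28(ω_s−ω_c) = −74(ω_r−ω_c),  ω_r=0, ω_c=1
Stage 1: ω_s = 1 − (74/28)(0−1) = 51/14
  ⇒ ω_s¹/ω_c¹ = 51/14
Stage 2: N_ring = 21 + 2·19 = 59
Stage 2: 21(ω_s−ω_c) = −59(ω_r−ω_c),  ω_s=0, ω_r=1
Stage 2: 21(0−ω_c) = −59(1−ω_c)  ⇒  80ω_c = 59  ⇒  ω_c = 59/80
  ⇒ ω_c²/ω_r² = 59/80
Coupling ω_r² = ω_s¹ ⇒ overall = 51/14 × 59/80 = 3009/1120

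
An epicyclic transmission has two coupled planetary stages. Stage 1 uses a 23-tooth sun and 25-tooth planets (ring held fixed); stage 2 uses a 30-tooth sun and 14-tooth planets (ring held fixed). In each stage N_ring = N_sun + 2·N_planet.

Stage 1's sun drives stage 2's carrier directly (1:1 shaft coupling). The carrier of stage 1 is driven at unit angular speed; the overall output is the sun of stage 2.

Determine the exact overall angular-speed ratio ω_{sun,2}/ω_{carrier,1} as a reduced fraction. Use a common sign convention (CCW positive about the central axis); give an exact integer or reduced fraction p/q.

1408/115

Stage 1: N_ring = 23 + 2·25 = 73
Stage 1: 23(ω_s−ω_c) = −73(ω_r−ω_c),  ω_r=0, ω_c=1
Stage 1: ω_s = 1 − (73/23)(0−1) = 96/23
  ⇒ ω_s¹/ω_c¹ = 96/23
Stage 2: N_ring = 30 + 2·14 = 58
Stage 2: 30(ω_s−ω_c) = −58(ω_r−ω_c),  ω_r=0, ω_c=1
Stage 2: ω_s = 1 − (58/30)(0−1) = 44/15
  ⇒ ω_s²/ω_c² = 44/15
Coupling ω_c² = ω_s¹ ⇒ overall = 96/23 × 44/15 = 1408/115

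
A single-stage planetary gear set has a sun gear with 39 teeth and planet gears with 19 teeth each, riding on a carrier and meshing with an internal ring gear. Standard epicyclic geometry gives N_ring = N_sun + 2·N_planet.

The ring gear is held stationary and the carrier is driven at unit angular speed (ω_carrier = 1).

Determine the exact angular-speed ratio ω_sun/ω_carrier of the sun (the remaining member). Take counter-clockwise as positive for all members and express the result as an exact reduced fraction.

116/39

N_ring = 39 + 2·19 = 77
39(ω_s−ω_c) = −77(ω_r−ω_c),  ω_r=0, ω_c=1
ω_s = 1 − (77/39)(0−1) = 116/39
ω_s/ω_c = 116/39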